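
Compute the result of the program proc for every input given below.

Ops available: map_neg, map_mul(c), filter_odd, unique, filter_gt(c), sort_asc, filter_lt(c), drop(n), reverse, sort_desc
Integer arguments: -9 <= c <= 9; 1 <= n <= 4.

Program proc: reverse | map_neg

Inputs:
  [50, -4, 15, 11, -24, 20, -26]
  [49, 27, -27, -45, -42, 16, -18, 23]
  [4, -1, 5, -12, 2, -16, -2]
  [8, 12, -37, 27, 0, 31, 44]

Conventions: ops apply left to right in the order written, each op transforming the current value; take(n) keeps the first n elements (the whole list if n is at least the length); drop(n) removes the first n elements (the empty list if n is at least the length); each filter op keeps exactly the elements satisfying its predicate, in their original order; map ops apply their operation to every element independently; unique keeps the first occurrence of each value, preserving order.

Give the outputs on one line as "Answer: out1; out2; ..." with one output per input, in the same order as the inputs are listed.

Execution, op by op:
  [50, -4, 15, 11, -24, 20, -26] -> [-26, 20, -24, 11, 15, -4, 50] -> [26, -20, 24, -11, -15, 4, -50]
  [49, 27, -27, -45, -42, 16, -18, 23] -> [23, -18, 16, -42, -45, -27, 27, 49] -> [-23, 18, -16, 42, 45, 27, -27, -49]
  [4, -1, 5, -12, 2, -16, -2] -> [-2, -16, 2, -12, 5, -1, 4] -> [2, 16, -2, 12, -5, 1, -4]
  [8, 12, -37, 27, 0, 31, 44] -> [44, 31, 0, 27, -37, 12, 8] -> [-44, -31, 0, -27, 37, -12, -8]

[26, -20, 24, -11, -15, 4, -50]; [-23, 18, -16, 42, 45, 27, -27, -49]; [2, 16, -2, 12, -5, 1, -4]; [-44, -31, 0, -27, 37, -12, -8]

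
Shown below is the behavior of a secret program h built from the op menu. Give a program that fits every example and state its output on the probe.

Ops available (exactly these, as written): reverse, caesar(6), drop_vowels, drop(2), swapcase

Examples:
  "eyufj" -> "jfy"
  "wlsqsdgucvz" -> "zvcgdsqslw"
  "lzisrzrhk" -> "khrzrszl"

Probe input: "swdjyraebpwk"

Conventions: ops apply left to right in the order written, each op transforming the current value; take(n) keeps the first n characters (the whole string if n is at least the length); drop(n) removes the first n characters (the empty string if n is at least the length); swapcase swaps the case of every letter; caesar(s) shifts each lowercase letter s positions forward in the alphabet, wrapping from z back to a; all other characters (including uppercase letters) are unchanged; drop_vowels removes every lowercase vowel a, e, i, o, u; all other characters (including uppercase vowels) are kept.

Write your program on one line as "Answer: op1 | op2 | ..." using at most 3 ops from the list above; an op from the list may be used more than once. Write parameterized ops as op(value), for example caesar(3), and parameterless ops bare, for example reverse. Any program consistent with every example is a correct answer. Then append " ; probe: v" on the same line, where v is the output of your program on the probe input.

drop_vowels | reverse ; probe: "kwpbryjdws"

Check, running the answer program on each example:
  "eyufj" -> "yfj" -> "jfy"
  "wlsqsdgucvz" -> "wlsqsdgcvz" -> "zvcgdsqslw"
  "lzisrzrhk" -> "lzsrzrhk" -> "khrzrszl"
  probe: "swdjyraebpwk" -> "swdjyrbpwk" -> "kwpbryjdws"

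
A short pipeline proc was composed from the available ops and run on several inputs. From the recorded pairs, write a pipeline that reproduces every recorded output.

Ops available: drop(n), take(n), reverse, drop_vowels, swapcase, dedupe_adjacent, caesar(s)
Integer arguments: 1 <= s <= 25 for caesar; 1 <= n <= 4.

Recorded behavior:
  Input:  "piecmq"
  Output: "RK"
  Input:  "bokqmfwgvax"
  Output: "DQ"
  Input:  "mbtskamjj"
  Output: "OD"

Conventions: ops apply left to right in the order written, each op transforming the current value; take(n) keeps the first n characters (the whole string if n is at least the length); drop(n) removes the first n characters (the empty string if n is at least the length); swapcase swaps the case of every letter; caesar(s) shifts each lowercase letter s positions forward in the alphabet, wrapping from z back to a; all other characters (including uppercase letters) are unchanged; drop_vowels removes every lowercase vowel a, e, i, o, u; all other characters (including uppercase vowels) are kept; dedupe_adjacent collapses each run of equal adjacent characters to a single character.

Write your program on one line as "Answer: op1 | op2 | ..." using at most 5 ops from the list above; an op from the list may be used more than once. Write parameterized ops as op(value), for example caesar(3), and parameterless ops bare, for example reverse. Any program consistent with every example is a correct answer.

caesar(2) | take(3) | swapcase | take(2)

Check, running the answer program on each example:
  "piecmq" -> "rkgeos" -> "rkg" -> "RKG" -> "RK"
  "bokqmfwgvax" -> "dqmsohyixcz" -> "dqm" -> "DQM" -> "DQ"
  "mbtskamjj" -> "odvumcoll" -> "odv" -> "ODV" -> "OD"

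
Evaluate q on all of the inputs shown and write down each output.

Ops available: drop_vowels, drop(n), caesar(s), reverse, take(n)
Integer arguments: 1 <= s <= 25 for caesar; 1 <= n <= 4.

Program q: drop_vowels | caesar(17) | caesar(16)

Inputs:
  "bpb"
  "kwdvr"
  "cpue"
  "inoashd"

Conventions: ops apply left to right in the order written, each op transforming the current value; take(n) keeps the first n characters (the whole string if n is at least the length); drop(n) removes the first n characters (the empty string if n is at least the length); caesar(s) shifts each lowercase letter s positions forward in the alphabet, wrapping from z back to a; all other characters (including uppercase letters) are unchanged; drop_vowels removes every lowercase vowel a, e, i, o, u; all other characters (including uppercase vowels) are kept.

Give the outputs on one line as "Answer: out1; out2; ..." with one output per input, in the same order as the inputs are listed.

"iwi"; "rdkcy"; "jw"; "uzok"

Execution, op by op:
  "bpb" -> "bpb" -> "sgs" -> "iwi"
  "kwdvr" -> "kwdvr" -> "bnumi" -> "rdkcy"
  "cpue" -> "cp" -> "tg" -> "jw"
  "inoashd" -> "nshd" -> "ejyu" -> "uzok"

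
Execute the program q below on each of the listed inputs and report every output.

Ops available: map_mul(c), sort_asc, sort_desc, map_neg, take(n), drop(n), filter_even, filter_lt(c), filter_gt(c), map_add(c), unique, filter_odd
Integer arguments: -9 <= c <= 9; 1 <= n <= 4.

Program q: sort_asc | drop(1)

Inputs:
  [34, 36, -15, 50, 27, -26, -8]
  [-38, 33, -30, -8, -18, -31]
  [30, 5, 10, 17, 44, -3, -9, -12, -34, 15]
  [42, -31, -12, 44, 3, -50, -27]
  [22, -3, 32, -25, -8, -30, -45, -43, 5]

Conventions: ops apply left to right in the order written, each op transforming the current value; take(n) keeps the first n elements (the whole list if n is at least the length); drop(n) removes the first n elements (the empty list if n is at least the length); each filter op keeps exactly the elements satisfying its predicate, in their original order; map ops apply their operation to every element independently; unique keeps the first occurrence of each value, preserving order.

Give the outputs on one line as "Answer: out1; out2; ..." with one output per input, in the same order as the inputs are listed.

Execution, op by op:
  [34, 36, -15, 50, 27, -26, -8] -> [-26, -15, -8, 27, 34, 36, 50] -> [-15, -8, 27, 34, 36, 50]
  [-38, 33, -30, -8, -18, -31] -> [-38, -31, -30, -18, -8, 33] -> [-31, -30, -18, -8, 33]
  [30, 5, 10, 17, 44, -3, -9, -12, -34, 15] -> [-34, -12, -9, -3, 5, 10, 15, 17, 30, 44] -> [-12, -9, -3, 5, 10, 15, 17, 30, 44]
  [42, -31, -12, 44, 3, -50, -27] -> [-50, -31, -27, -12, 3, 42, 44] -> [-31, -27, -12, 3, 42, 44]
  [22, -3, 32, -25, -8, -30, -45, -43, 5] -> [-45, -43, -30, -25, -8, -3, 5, 22, 32] -> [-43, -30, -25, -8, -3, 5, 22, 32]

[-15, -8, 27, 34, 36, 50]; [-31, -30, -18, -8, 33]; [-12, -9, -3, 5, 10, 15, 17, 30, 44]; [-31, -27, -12, 3, 42, 44]; [-43, -30, -25, -8, -3, 5, 22, 32]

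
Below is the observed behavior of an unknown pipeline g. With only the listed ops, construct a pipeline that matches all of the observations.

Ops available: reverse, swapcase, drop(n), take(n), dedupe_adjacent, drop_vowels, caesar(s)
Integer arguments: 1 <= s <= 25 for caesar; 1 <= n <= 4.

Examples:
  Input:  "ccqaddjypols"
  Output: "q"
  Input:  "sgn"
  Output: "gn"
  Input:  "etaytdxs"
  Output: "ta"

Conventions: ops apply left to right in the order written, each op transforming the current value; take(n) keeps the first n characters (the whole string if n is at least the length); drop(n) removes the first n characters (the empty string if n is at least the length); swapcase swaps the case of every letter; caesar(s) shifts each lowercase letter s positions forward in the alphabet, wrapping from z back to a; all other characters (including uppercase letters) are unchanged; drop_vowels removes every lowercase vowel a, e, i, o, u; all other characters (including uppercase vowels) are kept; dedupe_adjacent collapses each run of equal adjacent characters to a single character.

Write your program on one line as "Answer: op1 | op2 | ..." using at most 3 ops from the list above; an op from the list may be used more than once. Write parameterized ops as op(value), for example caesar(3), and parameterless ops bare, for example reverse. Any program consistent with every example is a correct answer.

take(3) | dedupe_adjacent | drop(1)

Check, running the answer program on each example:
  "ccqaddjypols" -> "ccq" -> "cq" -> "q"
  "sgn" -> "sgn" -> "sgn" -> "gn"
  "etaytdxs" -> "eta" -> "eta" -> "ta"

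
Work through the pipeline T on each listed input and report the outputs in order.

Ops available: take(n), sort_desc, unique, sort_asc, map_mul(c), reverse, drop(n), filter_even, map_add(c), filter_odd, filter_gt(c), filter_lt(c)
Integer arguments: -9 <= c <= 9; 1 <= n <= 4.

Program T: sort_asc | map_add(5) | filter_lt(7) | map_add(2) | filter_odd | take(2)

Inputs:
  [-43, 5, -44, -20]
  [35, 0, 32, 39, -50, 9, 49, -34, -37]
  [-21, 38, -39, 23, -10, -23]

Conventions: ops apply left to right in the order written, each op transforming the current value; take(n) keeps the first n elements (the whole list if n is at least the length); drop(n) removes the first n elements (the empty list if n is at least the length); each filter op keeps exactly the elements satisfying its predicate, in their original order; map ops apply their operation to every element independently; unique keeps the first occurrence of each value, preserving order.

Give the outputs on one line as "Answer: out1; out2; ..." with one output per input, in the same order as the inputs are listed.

Execution, op by op:
  [-43, 5, -44, -20] -> [-44, -43, -20, 5] -> [-39, -38, -15, 10] -> [-39, -38, -15] -> [-37, -36, -13] -> [-37, -13] -> [-37, -13]
  [35, 0, 32, 39, -50, 9, 49, -34, -37] -> [-50, -37, -34, 0, 9, 32, 35, 39, 49] -> [-45, -32, -29, 5, 14, 37, 40, 44, 54] -> [-45, -32, -29, 5] -> [-43, -30, -27, 7] -> [-43, -27, 7] -> [-43, -27]
  [-21, 38, -39, 23, -10, -23] -> [-39, -23, -21, -10, 23, 38] -> [-34, -18, -16, -5, 28, 43] -> [-34, -18, -16, -5] -> [-32, -16, -14, -3] -> [-3] -> [-3]

[-37, -13]; [-43, -27]; [-3]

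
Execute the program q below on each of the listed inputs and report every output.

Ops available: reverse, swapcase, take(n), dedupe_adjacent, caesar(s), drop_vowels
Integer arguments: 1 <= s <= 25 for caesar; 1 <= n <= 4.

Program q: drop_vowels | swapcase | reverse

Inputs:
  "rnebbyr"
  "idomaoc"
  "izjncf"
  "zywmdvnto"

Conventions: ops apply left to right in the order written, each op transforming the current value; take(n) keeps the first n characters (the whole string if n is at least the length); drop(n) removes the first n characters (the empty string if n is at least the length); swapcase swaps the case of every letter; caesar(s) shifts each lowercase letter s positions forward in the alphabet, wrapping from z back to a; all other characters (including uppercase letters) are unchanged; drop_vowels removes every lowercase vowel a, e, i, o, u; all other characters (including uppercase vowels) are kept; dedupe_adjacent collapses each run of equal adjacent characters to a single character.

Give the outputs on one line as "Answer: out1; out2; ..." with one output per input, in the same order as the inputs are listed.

"RYBBNR"; "CMD"; "FCNJZ"; "TNVDMWYZ"

Execution, op by op:
  "rnebbyr" -> "rnbbyr" -> "RNBBYR" -> "RYBBNR"
  "idomaoc" -> "dmc" -> "DMC" -> "CMD"
  "izjncf" -> "zjncf" -> "ZJNCF" -> "FCNJZ"
  "zywmdvnto" -> "zywmdvnt" -> "ZYWMDVNT" -> "TNVDMWYZ"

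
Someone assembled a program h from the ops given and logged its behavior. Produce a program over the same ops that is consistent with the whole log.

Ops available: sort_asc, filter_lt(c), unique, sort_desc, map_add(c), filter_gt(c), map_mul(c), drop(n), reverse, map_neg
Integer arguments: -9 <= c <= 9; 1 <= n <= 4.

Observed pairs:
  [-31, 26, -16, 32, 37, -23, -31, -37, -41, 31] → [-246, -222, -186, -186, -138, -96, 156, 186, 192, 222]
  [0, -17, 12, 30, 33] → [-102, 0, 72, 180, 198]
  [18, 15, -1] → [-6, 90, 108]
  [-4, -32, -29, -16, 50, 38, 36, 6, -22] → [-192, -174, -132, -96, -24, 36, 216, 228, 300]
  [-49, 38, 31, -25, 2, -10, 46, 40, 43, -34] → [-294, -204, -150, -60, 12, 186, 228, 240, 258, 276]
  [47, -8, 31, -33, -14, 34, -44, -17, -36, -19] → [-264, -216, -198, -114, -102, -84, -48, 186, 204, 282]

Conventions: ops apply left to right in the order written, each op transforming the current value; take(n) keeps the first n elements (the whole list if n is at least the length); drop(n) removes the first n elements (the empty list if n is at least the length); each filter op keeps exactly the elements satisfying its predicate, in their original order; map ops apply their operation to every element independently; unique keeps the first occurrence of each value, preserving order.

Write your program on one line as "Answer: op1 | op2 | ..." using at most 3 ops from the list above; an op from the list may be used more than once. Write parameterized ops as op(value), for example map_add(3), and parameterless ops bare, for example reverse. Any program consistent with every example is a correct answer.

sort_asc | map_mul(-6) | map_neg

Check, running the answer program on each example:
  [-31, 26, -16, 32, 37, -23, -31, -37, -41, 31] -> [-41, -37, -31, -31, -23, -16, 26, 31, 32, 37] -> [246, 222, 186, 186, 138, 96, -156, -186, -192, -222] -> [-246, -222, -186, -186, -138, -96, 156, 186, 192, 222]
  [0, -17, 12, 30, 33] -> [-17, 0, 12, 30, 33] -> [102, 0, -72, -180, -198] -> [-102, 0, 72, 180, 198]
  [18, 15, -1] -> [-1, 15, 18] -> [6, -90, -108] -> [-6, 90, 108]
  [-4, -32, -29, -16, 50, 38, 36, 6, -22] -> [-32, -29, -22, -16, -4, 6, 36, 38, 50] -> [192, 174, 132, 96, 24, -36, -216, -228, -300] -> [-192, -174, -132, -96, -24, 36, 216, 228, 300]
  [-49, 38, 31, -25, 2, -10, 46, 40, 43, -34] -> [-49, -34, -25, -10, 2, 31, 38, 40, 43, 46] -> [294, 204, 150, 60, -12, -186, -228, -240, -258, -276] -> [-294, -204, -150, -60, 12, 186, 228, 240, 258, 276]
  [47, -8, 31, -33, -14, 34, -44, -17, -36, -19] -> [-44, -36, -33, -19, -17, -14, -8, 31, 34, 47] -> [264, 216, 198, 114, 102, 84, 48, -186, -204, -282] -> [-264, -216, -198, -114, -102, -84, -48, 186, 204, 282]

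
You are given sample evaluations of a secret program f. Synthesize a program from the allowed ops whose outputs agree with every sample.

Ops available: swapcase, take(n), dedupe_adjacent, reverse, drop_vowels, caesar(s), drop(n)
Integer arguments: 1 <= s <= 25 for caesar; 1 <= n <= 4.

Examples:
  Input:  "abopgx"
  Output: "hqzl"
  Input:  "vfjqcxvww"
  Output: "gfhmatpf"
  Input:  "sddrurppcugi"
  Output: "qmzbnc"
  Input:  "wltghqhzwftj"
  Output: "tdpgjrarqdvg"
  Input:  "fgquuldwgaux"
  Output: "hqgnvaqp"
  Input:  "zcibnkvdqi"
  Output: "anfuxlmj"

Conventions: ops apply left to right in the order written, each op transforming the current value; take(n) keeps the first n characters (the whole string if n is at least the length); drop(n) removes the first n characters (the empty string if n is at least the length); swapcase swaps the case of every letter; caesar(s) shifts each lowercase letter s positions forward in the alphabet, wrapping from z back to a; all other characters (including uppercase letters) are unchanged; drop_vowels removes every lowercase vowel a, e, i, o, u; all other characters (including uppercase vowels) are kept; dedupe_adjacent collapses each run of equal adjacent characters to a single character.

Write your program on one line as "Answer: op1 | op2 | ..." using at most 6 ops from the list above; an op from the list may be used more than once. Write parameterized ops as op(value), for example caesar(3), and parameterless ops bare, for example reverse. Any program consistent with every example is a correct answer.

drop_vowels | caesar(1) | dedupe_adjacent | reverse | caesar(9)

Check, running the answer program on each example:
  "abopgx" -> "bpgx" -> "cqhy" -> "cqhy" -> "yhqc" -> "hqzl"
  "vfjqcxvww" -> "vfjqcxvww" -> "wgkrdywxx" -> "wgkrdywx" -> "xwydrkgw" -> "gfhmatpf"
  "sddrurppcugi" -> "sddrrppcg" -> "teessqqdh" -> "tesqdh" -> "hdqset" -> "qmzbnc"
  "wltghqhzwftj" -> "wltghqhzwftj" -> "xmuhiriaxguk" -> "xmuhiriaxguk" -> "kugxairihumx" -> "tdpgjrarqdvg"
  "fgquuldwgaux" -> "fgqldwgx" -> "ghrmexhy" -> "ghrmexhy" -> "yhxemrhg" -> "hqgnvaqp"
  "zcibnkvdqi" -> "zcbnkvdq" -> "adcolwer" -> "adcolwer" -> "rewlocda" -> "anfuxlmj"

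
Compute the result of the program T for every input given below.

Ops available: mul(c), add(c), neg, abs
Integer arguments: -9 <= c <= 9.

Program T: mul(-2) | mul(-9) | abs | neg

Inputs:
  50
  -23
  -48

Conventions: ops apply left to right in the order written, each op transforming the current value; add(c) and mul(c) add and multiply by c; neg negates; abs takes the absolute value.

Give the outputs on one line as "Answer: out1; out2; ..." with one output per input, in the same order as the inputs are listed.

Execution, op by op:
  50 -> -100 -> 900 -> 900 -> -900
  -23 -> 46 -> -414 -> 414 -> -414
  -48 -> 96 -> -864 -> 864 -> -864

-900; -414; -864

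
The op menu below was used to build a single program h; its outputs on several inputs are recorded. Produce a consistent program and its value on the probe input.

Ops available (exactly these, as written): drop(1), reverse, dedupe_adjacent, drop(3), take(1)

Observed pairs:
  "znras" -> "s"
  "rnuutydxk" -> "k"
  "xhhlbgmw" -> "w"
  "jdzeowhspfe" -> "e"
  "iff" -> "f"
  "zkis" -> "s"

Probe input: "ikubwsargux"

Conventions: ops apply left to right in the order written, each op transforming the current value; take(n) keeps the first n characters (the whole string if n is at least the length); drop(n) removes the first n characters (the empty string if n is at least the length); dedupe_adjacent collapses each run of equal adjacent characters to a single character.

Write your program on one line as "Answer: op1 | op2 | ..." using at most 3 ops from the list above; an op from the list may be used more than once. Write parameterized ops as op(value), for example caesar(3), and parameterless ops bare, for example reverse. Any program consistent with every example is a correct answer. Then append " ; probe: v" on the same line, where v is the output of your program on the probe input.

reverse | take(1) ; probe: "x"

Check, running the answer program on each example:
  "znras" -> "sarnz" -> "s"
  "rnuutydxk" -> "kxdytuunr" -> "k"
  "xhhlbgmw" -> "wmgblhhx" -> "w"
  "jdzeowhspfe" -> "efpshwoezdj" -> "e"
  "iff" -> "ffi" -> "f"
  "zkis" -> "sikz" -> "s"
  probe: "ikubwsargux" -> "xugraswbuki" -> "x"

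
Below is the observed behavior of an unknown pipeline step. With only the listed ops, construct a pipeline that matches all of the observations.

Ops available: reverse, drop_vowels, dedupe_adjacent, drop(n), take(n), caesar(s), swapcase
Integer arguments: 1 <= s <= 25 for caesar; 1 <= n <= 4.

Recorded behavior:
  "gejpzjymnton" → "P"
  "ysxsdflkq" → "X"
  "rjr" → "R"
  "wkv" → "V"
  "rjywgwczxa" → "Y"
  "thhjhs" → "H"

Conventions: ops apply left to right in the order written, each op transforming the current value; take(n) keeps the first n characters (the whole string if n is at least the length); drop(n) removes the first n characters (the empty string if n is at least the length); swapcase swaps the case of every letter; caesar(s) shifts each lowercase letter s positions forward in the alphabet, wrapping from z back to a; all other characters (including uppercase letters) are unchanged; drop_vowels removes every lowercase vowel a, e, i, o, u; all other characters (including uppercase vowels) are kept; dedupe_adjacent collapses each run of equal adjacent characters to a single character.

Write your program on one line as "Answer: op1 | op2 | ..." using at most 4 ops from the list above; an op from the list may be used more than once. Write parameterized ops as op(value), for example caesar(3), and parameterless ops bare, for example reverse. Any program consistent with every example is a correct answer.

drop_vowels | take(3) | drop(2) | swapcase

Check, running the answer program on each example:
  "gejpzjymnton" -> "gjpzjymntn" -> "gjp" -> "p" -> "P"
  "ysxsdflkq" -> "ysxsdflkq" -> "ysx" -> "x" -> "X"
  "rjr" -> "rjr" -> "rjr" -> "r" -> "R"
  "wkv" -> "wkv" -> "wkv" -> "v" -> "V"
  "rjywgwczxa" -> "rjywgwczx" -> "rjy" -> "y" -> "Y"
  "thhjhs" -> "thhjhs" -> "thh" -> "h" -> "H"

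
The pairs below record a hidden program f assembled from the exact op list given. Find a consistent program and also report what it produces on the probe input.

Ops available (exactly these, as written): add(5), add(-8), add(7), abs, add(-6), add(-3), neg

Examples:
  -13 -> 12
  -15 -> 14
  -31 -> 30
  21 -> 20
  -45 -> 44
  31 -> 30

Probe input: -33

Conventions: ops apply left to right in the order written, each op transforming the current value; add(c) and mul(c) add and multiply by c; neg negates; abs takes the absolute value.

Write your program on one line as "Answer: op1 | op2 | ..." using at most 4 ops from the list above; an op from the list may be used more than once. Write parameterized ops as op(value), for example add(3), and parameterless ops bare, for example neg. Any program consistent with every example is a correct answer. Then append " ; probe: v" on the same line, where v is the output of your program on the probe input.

abs | add(-6) | add(5) ; probe: 32

Check, running the answer program on each example:
  -13 -> 13 -> 7 -> 12
  -15 -> 15 -> 9 -> 14
  -31 -> 31 -> 25 -> 30
  21 -> 21 -> 15 -> 20
  -45 -> 45 -> 39 -> 44
  31 -> 31 -> 25 -> 30
  probe: -33 -> 33 -> 27 -> 32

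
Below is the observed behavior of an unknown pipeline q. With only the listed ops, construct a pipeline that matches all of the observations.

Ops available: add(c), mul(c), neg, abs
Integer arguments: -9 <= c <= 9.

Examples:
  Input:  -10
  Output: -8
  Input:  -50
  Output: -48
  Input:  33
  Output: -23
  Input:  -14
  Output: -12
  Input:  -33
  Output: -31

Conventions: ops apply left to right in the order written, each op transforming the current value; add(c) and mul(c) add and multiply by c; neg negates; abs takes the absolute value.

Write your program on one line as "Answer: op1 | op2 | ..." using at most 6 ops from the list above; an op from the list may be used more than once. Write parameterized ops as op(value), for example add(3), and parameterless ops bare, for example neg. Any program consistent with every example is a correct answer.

add(-4) | abs | neg | add(1) | add(5)

Check, running the answer program on each example:
  -10 -> -14 -> 14 -> -14 -> -13 -> -8
  -50 -> -54 -> 54 -> -54 -> -53 -> -48
  33 -> 29 -> 29 -> -29 -> -28 -> -23
  -14 -> -18 -> 18 -> -18 -> -17 -> -12
  -33 -> -37 -> 37 -> -37 -> -36 -> -31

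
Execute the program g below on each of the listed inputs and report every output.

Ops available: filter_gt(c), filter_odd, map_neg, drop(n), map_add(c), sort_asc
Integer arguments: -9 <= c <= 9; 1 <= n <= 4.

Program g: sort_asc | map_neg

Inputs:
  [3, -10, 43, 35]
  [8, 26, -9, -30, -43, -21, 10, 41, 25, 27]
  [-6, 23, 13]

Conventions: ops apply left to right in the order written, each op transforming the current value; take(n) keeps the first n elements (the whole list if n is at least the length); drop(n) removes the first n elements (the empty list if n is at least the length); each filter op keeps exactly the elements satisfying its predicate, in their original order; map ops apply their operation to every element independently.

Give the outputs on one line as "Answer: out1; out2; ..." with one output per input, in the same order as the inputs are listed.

[10, -3, -35, -43]; [43, 30, 21, 9, -8, -10, -25, -26, -27, -41]; [6, -13, -23]

Execution, op by op:
  [3, -10, 43, 35] -> [-10, 3, 35, 43] -> [10, -3, -35, -43]
  [8, 26, -9, -30, -43, -21, 10, 41, 25, 27] -> [-43, -30, -21, -9, 8, 10, 25, 26, 27, 41] -> [43, 30, 21, 9, -8, -10, -25, -26, -27, -41]
  [-6, 23, 13] -> [-6, 13, 23] -> [6, -13, -23]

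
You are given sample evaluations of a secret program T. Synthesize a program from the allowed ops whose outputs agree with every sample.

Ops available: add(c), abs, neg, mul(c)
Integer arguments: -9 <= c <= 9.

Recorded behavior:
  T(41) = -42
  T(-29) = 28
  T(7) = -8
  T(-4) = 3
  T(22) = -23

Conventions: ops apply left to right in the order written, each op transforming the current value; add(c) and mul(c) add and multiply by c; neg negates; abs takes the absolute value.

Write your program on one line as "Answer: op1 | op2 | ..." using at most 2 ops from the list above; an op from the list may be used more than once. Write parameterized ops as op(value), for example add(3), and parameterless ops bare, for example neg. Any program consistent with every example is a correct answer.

neg | add(-1)

Check, running the answer program on each example:
  41 -> -41 -> -42
  -29 -> 29 -> 28
  7 -> -7 -> -8
  -4 -> 4 -> 3
  22 -> -22 -> -23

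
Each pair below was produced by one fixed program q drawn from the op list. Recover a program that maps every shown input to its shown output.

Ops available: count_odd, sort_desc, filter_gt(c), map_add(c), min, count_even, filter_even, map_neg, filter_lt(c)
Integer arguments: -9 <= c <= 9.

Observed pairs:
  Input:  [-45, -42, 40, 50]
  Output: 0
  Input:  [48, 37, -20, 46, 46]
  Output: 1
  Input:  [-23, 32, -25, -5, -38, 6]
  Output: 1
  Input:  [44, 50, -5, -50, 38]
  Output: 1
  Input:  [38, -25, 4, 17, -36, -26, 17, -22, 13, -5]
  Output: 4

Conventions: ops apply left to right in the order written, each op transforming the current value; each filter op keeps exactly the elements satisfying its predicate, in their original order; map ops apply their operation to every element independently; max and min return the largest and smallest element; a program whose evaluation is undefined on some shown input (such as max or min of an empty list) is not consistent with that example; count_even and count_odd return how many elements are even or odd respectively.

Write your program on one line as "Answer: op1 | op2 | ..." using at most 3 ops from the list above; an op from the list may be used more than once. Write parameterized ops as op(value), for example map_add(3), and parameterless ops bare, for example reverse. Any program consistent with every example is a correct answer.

filter_gt(-9) | count_odd

Check, running the answer program on each example:
  [-45, -42, 40, 50] -> [40, 50] -> 0
  [48, 37, -20, 46, 46] -> [48, 37, 46, 46] -> 1
  [-23, 32, -25, -5, -38, 6] -> [32, -5, 6] -> 1
  [44, 50, -5, -50, 38] -> [44, 50, -5, 38] -> 1
  [38, -25, 4, 17, -36, -26, 17, -22, 13, -5] -> [38, 4, 17, 17, 13, -5] -> 4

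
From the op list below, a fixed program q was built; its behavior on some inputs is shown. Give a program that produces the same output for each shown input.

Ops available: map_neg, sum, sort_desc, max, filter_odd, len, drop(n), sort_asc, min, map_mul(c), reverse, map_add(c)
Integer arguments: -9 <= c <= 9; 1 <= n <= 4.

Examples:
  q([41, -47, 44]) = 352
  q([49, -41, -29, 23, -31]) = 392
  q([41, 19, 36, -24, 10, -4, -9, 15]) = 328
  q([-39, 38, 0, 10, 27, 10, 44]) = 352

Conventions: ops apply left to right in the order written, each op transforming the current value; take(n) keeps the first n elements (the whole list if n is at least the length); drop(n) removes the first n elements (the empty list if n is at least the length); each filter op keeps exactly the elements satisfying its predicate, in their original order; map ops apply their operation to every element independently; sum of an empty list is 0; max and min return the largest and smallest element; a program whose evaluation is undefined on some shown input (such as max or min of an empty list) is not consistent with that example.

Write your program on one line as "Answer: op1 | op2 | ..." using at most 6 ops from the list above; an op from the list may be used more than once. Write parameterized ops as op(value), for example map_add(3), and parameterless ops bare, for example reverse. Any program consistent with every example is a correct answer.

map_neg | reverse | sort_asc | map_mul(8) | map_neg | max

Check, running the answer program on each example:
  [41, -47, 44] -> [-41, 47, -44] -> [-44, 47, -41] -> [-44, -41, 47] -> [-352, -328, 376] -> [352, 328, -376] -> 352
  [49, -41, -29, 23, -31] -> [-49, 41, 29, -23, 31] -> [31, -23, 29, 41, -49] -> [-49, -23, 29, 31, 41] -> [-392, -184, 232, 248, 328] -> [392, 184, -232, -248, -328] -> 392
  [41, 19, 36, -24, 10, -4, -9, 15] -> [-41, -19, -36, 24, -10, 4, 9, -15] -> [-15, 9, 4, -10, 24, -36, -19, -41] -> [-41, -36, -19, -15, -10, 4, 9, 24] -> [-328, -288, -152, -120, -80, 32, 72, 192] -> [328, 288, 152, 120, 80, -32, -72, -192] -> 328
  [-39, 38, 0, 10, 27, 10, 44] -> [39, -38, 0, -10, -27, -10, -44] -> [-44, -10, -27, -10, 0, -38, 39] -> [-44, -38, -27, -10, -10, 0, 39] -> [-352, -304, -216, -80, -80, 0, 312] -> [352, 304, 216, 80, 80, 0, -312] -> 352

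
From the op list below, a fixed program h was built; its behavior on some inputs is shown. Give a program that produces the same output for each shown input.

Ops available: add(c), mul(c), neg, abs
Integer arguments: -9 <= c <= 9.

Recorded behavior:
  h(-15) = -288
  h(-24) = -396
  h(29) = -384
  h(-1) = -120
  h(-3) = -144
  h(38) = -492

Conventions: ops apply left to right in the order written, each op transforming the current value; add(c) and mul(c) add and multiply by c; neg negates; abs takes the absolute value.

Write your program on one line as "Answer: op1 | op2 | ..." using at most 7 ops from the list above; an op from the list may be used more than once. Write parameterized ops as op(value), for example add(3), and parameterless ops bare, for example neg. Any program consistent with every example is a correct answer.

add(-3) | abs | add(6) | neg | mul(2) | mul(6)

Check, running the answer program on each example:
  -15 -> -18 -> 18 -> 24 -> -24 -> -48 -> -288
  -24 -> -27 -> 27 -> 33 -> -33 -> -66 -> -396
  29 -> 26 -> 26 -> 32 -> -32 -> -64 -> -384
  -1 -> -4 -> 4 -> 10 -> -10 -> -20 -> -120
  -3 -> -6 -> 6 -> 12 -> -12 -> -24 -> -144
  38 -> 35 -> 35 -> 41 -> -41 -> -82 -> -492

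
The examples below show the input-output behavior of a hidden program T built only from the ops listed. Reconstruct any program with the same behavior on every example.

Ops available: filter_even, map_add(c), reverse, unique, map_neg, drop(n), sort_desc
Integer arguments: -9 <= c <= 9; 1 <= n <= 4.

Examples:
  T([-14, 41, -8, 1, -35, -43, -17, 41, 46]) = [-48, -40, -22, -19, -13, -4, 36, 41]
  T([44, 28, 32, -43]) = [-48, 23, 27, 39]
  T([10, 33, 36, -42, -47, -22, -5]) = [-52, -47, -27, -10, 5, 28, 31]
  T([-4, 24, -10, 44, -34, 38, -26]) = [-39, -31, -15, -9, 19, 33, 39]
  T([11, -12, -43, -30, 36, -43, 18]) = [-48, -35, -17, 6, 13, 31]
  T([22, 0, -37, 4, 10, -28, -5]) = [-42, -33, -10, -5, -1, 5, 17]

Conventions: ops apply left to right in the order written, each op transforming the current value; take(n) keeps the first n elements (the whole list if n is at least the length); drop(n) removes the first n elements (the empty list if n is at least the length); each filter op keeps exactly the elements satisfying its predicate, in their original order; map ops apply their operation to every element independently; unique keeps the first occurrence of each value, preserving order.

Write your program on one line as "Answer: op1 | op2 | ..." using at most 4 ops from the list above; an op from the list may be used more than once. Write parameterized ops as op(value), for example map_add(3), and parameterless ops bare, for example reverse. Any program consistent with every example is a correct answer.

unique | map_add(-5) | sort_desc | reverse

Check, running the answer program on each example:
  [-14, 41, -8, 1, -35, -43, -17, 41, 46] -> [-14, 41, -8, 1, -35, -43, -17, 46] -> [-19, 36, -13, -4, -40, -48, -22, 41] -> [41, 36, -4, -13, -19, -22, -40, -48] -> [-48, -40, -22, -19, -13, -4, 36, 41]
  [44, 28, 32, -43] -> [44, 28, 32, -43] -> [39, 23, 27, -48] -> [39, 27, 23, -48] -> [-48, 23, 27, 39]
  [10, 33, 36, -42, -47, -22, -5] -> [10, 33, 36, -42, -47, -22, -5] -> [5, 28, 31, -47, -52, -27, -10] -> [31, 28, 5, -10, -27, -47, -52] -> [-52, -47, -27, -10, 5, 28, 31]
  [-4, 24, -10, 44, -34, 38, -26] -> [-4, 24, -10, 44, -34, 38, -26] -> [-9, 19, -15, 39, -39, 33, -31] -> [39, 33, 19, -9, -15, -31, -39] -> [-39, -31, -15, -9, 19, 33, 39]
  [11, -12, -43, -30, 36, -43, 18] -> [11, -12, -43, -30, 36, 18] -> [6, -17, -48, -35, 31, 13] -> [31, 13, 6, -17, -35, -48] -> [-48, -35, -17, 6, 13, 31]
  [22, 0, -37, 4, 10, -28, -5] -> [22, 0, -37, 4, 10, -28, -5] -> [17, -5, -42, -1, 5, -33, -10] -> [17, 5, -1, -5, -10, -33, -42] -> [-42, -33, -10, -5, -1, 5, 17]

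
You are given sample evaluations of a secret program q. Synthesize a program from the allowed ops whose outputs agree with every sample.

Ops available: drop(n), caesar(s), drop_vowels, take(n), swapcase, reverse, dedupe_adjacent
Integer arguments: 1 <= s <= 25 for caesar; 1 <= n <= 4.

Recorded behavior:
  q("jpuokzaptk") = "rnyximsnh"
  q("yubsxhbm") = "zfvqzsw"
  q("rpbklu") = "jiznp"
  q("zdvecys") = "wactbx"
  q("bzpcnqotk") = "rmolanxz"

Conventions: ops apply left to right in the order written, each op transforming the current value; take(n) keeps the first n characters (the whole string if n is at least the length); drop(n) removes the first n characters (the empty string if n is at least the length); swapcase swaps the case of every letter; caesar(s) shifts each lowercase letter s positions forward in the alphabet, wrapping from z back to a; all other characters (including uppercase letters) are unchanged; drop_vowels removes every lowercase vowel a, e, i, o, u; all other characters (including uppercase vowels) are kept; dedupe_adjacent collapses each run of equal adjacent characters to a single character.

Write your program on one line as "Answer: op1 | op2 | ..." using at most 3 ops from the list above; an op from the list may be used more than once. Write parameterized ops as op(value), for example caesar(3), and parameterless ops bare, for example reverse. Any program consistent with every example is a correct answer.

caesar(24) | reverse | drop(1)

Check, running the answer program on each example:
  "jpuokzaptk" -> "hnsmixynri" -> "irnyximsnh" -> "rnyximsnh"
  "yubsxhbm" -> "wszqvfzk" -> "kzfvqzsw" -> "zfvqzsw"
  "rpbklu" -> "pnzijs" -> "sjiznp" -> "jiznp"
  "zdvecys" -> "xbtcawq" -> "qwactbx" -> "wactbx"
  "bzpcnqotk" -> "zxnalomri" -> "irmolanxz" -> "rmolanxz"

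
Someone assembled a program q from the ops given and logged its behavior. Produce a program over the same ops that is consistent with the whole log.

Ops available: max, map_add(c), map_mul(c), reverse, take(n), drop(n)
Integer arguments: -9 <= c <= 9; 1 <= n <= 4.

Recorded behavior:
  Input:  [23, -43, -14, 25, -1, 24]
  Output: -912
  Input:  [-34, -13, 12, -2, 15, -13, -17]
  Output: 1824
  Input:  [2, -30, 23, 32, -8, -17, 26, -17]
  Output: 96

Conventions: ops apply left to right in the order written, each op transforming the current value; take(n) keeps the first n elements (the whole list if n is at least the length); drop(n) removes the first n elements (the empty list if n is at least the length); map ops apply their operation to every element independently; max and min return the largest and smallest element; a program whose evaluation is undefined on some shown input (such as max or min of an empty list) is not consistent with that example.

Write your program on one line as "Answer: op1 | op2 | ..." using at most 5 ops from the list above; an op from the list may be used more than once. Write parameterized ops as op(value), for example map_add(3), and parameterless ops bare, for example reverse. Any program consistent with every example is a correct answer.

map_add(-4) | map_mul(6) | take(1) | map_mul(-8) | max

Check, running the answer program on each example:
  [23, -43, -14, 25, -1, 24] -> [19, -47, -18, 21, -5, 20] -> [114, -282, -108, 126, -30, 120] -> [114] -> [-912] -> -912
  [-34, -13, 12, -2, 15, -13, -17] -> [-38, -17, 8, -6, 11, -17, -21] -> [-228, -102, 48, -36, 66, -102, -126] -> [-228] -> [1824] -> 1824
  [2, -30, 23, 32, -8, -17, 26, -17] -> [-2, -34, 19, 28, -12, -21, 22, -21] -> [-12, -204, 114, 168, -72, -126, 132, -126] -> [-12] -> [96] -> 96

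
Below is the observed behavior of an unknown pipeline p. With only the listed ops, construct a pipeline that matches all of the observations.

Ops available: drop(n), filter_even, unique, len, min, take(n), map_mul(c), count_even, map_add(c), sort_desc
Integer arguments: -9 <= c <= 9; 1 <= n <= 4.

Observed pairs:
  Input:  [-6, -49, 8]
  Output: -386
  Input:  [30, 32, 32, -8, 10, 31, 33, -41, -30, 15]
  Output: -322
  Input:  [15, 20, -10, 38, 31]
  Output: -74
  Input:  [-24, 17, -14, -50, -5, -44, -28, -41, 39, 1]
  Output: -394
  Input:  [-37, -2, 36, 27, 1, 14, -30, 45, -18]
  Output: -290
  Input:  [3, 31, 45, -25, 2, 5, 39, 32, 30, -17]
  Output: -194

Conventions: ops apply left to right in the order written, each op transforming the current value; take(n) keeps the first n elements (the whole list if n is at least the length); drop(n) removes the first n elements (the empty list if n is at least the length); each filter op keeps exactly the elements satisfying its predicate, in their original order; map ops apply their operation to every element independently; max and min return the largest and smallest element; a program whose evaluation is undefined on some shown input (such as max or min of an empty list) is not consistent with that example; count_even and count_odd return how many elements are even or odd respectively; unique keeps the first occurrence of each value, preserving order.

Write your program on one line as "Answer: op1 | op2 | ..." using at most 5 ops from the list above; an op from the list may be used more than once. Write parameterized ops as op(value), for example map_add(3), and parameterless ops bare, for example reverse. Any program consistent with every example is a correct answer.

map_mul(8) | map_add(6) | unique | min

Check, running the answer program on each example:
  [-6, -49, 8] -> [-48, -392, 64] -> [-42, -386, 70] -> [-42, -386, 70] -> -386
  [30, 32, 32, -8, 10, 31, 33, -41, -30, 15] -> [240, 256, 256, -64, 80, 248, 264, -328, -240, 120] -> [246, 262, 262, -58, 86, 254, 270, -322, -234, 126] -> [246, 262, -58, 86, 254, 270, -322, -234, 126] -> -322
  [15, 20, -10, 38, 31] -> [120, 160, -80, 304, 248] -> [126, 166, -74, 310, 254] -> [126, 166, -74, 310, 254] -> -74
  [-24, 17, -14, -50, -5, -44, -28, -41, 39, 1] -> [-192, 136, -112, -400, -40, -352, -224, -328, 312, 8] -> [-186, 142, -106, -394, -34, -346, -218, -322, 318, 14] -> [-186, 142, -106, -394, -34, -346, -218, -322, 318, 14] -> -394
  [-37, -2, 36, 27, 1, 14, -30, 45, -18] -> [-296, -16, 288, 216, 8, 112, -240, 360, -144] -> [-290, -10, 294, 222, 14, 118, -234, 366, -138] -> [-290, -10, 294, 222, 14, 118, -234, 366, -138] -> -290
  [3, 31, 45, -25, 2, 5, 39, 32, 30, -17] -> [24, 248, 360, -200, 16, 40, 312, 256, 240, -136] -> [30, 254, 366, -194, 22, 46, 318, 262, 246, -130] -> [30, 254, 366, -194, 22, 46, 318, 262, 246, -130] -> -194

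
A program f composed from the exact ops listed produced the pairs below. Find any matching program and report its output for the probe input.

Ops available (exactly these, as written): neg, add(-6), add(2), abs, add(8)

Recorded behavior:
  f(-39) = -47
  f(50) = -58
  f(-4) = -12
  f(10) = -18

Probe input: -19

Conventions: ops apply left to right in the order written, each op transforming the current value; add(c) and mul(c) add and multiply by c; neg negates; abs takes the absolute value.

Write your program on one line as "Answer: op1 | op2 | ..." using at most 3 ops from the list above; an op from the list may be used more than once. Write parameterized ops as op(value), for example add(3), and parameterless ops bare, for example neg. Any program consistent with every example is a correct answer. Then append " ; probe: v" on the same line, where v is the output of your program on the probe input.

abs | add(8) | neg ; probe: -27

Check, running the answer program on each example:
  -39 -> 39 -> 47 -> -47
  50 -> 50 -> 58 -> -58
  -4 -> 4 -> 12 -> -12
  10 -> 10 -> 18 -> -18
  probe: -19 -> 19 -> 27 -> -27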